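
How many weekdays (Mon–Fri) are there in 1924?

262 weekdays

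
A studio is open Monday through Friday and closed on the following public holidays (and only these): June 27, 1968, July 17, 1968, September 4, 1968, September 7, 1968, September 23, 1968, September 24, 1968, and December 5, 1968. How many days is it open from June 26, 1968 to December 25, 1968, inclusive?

June 26, 1968 is a Wednesday.
That's 183 days from start to end, counting both.
183 = 7 × 26 + 1, so there are 26 full weeks plus 1 extra day.
Each full week contributes 5 weekdays (Mon–Fri): 26 × 5 = 130.
The 1 extra day is Wednesday — 1 of them qualifies.
Total: 130 + 1 = 131.
Holidays: June 27, 1968 (Thu); July 17, 1968 (Wed); September 4, 1968 (Wed); September 7, 1968 (Sat); September 23, 1968 (Mon); September 24, 1968 (Tue); December 5, 1968 (Thu).
6 of the 7 holidays fall on weekdays; the rest are weekends and were already excluded.
Business days: 131 − 6 = 125.

125 working days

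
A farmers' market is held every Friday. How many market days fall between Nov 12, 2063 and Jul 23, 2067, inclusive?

193

Nov 12, 2063 is a Monday.
That's 1350 days from start to end, counting both.
1350 = 7 × 192 + 6, so there are 192 full weeks plus 6 extra days.
Each full week contributes one Friday: 192 so far.
The 6 extra days are Mon, Tue, Wed, Thu, Fri, Sat — 1 of them qualifies.
Total: 192 + 1 = 193.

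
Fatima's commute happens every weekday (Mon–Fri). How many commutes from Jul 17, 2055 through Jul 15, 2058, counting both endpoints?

781 weekdays

Jul 17, 2055 is a Saturday.
That's 1095 days from start to end, counting both.
1095 = 7 × 156 + 3, so there are 156 full weeks plus 3 extra days.
Each full week contributes 5 weekdays (Mon–Fri): 156 × 5 = 780.
The 3 extra days are Saturday, Sunday, Monday — 1 of them qualifies.
Total: 780 + 1 = 781.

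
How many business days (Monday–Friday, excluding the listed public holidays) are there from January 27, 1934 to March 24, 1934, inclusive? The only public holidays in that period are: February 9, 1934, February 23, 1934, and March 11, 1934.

38 business days

January 27, 1934 is a Saturday.
From January 27, 1934 to March 24, 1934 is 57 days inclusive.
57 = 7 × 8 + 1, so there are 8 full weeks plus 1 extra day.
Each full week contributes 5 weekdays (Mon–Fri): 8 × 5 = 40.
The 1 extra day is Saturday — none qualify.
Total: 40 + 0 = 40.
Holidays: February 9, 1934 (Fri); February 23, 1934 (Fri); March 11, 1934 (Sun).
2 of the 3 holidays fall on weekdays; the rest are weekends and were already excluded.
Business days: 40 − 2 = 38.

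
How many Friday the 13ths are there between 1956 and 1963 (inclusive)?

16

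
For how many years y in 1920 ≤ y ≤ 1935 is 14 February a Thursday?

Day of week of February 14 in each year:
1920: Sat, 1921: Mon, 1922: Tue, 1923: Wed, 1924: Thu ✓, 1925: Sat, 1926: Sun, 1927: Mon, 1928: Tue, 1929: Thu ✓, 1930: Fri, 1931: Sat, 1932: Sun, 1933: Tue, 1934: Wed, 1935: Thu ✓
Thursdays: 1924, 1929, 1935.

3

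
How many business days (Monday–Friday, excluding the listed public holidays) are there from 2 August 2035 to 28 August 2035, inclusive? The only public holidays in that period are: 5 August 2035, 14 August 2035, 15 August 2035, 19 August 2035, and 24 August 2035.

16 business days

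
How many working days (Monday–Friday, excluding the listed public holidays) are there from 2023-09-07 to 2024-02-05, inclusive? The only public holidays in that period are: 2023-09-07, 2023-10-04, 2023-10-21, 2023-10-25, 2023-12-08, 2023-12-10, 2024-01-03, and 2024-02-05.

2023-09-07 is a Thursday.
The range spans 152 days (inclusive of both endpoints).
152 = 7 × 21 + 5, so there are 21 full weeks plus 5 extra days.
Each full week contributes 5 weekdays (Mon–Fri): 21 × 5 = 105.
The 5 extra days are Thursday, Friday, Saturday, Sunday, Monday — 3 of them qualify.
Total: 105 + 3 = 108.
Holidays: 2023-09-07 (Thu); 2023-10-04 (Wed); 2023-10-21 (Sat); 2023-10-25 (Wed); 2023-12-08 (Fri); 2023-12-10 (Sun); 2024-01-03 (Wed); 2024-02-05 (Mon).
6 of the 8 holidays fall on weekdays; the rest are weekends and were already excluded.
Business days: 108 − 6 = 102.

102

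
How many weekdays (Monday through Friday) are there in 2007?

261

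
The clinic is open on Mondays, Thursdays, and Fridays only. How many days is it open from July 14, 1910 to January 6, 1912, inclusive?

233

July 14, 1910 is a Thursday.
The range spans 542 days (inclusive of both endpoints).
542 = 7 × 77 + 3, so there are 77 full weeks plus 3 extra days.
Each full week contributes 3 days from the set (Mon, Thu, Fri): 77 × 3 = 231.
The 3 extra days are Thursday, Friday, Saturday — 2 of them qualify.
Total: 231 + 2 = 233.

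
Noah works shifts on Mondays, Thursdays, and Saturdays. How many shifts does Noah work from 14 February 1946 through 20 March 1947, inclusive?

14 February 1946 is a Thursday.
That's 400 days from start to end, counting both.
400 = 7 × 57 + 1, so there are 57 full weeks plus 1 extra day.
Each full week contributes 3 days from the set (Mon, Thu, Sat): 57 × 3 = 171.
The 1 extra day is Thursday — 1 of them qualifies.
Total: 171 + 1 = 172.

172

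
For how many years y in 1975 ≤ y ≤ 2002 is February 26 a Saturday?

4

Day of week of February 26 in each year:
1975: Wed, 1976: Thu, 1977: Sat ✓, 1978: Sun, 1979: Mon, 1980: Tue, 1981: Thu, 1982: Fri, 1983: Sat ✓, 1984: Sun, 1985: Tue, 1986: Wed, 1987: Thu, 1988: Fri, 1989: Sun, 1990: Mon, 1991: Tue, 1992: Wed, 1993: Fri, 1994: Sat ✓, 1995: Sun, 1996: Mon, 1997: Wed, 1998: Thu, 1999: Fri, 2000: Sat ✓, 2001: Mon, 2002: Tue
Saturdays: 1977, 1983, 1994, 2000.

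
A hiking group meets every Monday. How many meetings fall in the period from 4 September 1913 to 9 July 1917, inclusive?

4 September 1913 is a Thursday.
The range spans 1405 days (inclusive of both endpoints).
1405 = 7 × 200 + 5, so there are 200 full weeks plus 5 extra days.
Each full week contributes one Monday: 200 so far.
The 5 extra days are Thu, Fri, Sat, Sun, Mon — 1 of them qualifies.
Total: 200 + 1 = 201.

201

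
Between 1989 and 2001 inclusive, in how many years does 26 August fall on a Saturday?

Day of week of August 26 in each year:
1989: Sat ✓, 1990: Sun, 1991: Mon, 1992: Wed, 1993: Thu, 1994: Fri, 1995: Sat ✓, 1996: Mon, 1997: Tue, 1998: Wed, 1999: Thu, 2000: Sat ✓, 2001: Sun
Saturdays: 1989, 1995, 2000.

3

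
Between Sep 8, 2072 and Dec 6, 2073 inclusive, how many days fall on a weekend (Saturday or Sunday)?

Sep 8, 2072 is a Thursday.
From Sep 8, 2072 to Dec 6, 2073 is 455 days inclusive.
455 = 7 × 65, so the span is exactly 65 full weeks.
Each full week contributes 2 weekend days (Sat, Sun): 65 × 2 = 130.
Total: 130.

130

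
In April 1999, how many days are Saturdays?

Apr 1, 1999 is a Thursday.
That's 30 days from start to end, counting both.
30 = 7 × 4 + 2, so there are 4 full weeks plus 2 extra days.
Each full week contributes one Saturday: 4 so far.
The 2 extra days are Thursday, Friday — none qualify.
Total: 4 + 0 = 4.

4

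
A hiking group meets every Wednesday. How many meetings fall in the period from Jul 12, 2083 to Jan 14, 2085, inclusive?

Jul 12, 2083 is a Monday.
The range spans 553 days (inclusive of both endpoints).
553 = 7 × 79, so the span is exactly 79 full weeks.
Each full week contributes one Wednesday: 79 so far.
Total: 79.

79 Wednesdays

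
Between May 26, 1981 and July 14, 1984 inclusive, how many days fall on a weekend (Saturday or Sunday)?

May 26, 1981 is a Tuesday.
From May 26, 1981 to July 14, 1984 is 1146 days inclusive.
1146 = 7 × 163 + 5, so there are 163 full weeks plus 5 extra days.
Each full week contributes 2 weekend days (Sat, Sun): 163 × 2 = 326.
The 5 extra days are Tuesday, Wednesday, Thursday, Friday, Saturday — 1 of them qualifies.
Total: 326 + 1 = 327.

327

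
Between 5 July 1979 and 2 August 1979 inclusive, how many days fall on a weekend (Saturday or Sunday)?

8

5 July 1979 is a Thursday.
The range spans 29 days (inclusive of both endpoints).
29 = 7 × 4 + 1, so there are 4 full weeks plus 1 extra day.
Each full week contributes 2 weekend days (Sat, Sun): 4 × 2 = 8.
The 1 extra day is Thu — none qualify.
Total: 8 + 0 = 8.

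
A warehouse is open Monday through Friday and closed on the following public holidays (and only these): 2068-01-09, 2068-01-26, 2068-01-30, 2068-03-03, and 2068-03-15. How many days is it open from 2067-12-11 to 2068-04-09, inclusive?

2067-12-11 is a Sunday.
From 2067-12-11 to 2068-04-09 is 121 days inclusive.
121 = 7 × 17 + 2, so there are 17 full weeks plus 2 extra days.
Each full week contributes 5 weekdays (Mon–Fri): 17 × 5 = 85.
The 2 extra days are Sun, Mon — 1 of them qualifies.
Total: 85 + 1 = 86.
Holidays: 2068-01-09 (Mon); 2068-01-26 (Thu); 2068-01-30 (Mon); 2068-03-03 (Sat); 2068-03-15 (Thu).
4 of the 5 holidays fall on weekdays; the rest are weekends and were already excluded.
Business days: 86 − 4 = 82.

82 business days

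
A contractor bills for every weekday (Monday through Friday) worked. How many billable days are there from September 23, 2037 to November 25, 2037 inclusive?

46

September 23, 2037 is a Wednesday.
That's 64 days from start to end, counting both.
64 = 7 × 9 + 1, so there are 9 full weeks plus 1 extra day.
Each full week contributes 5 weekdays (Mon–Fri): 9 × 5 = 45.
The 1 extra day is Wed — 1 of them qualifies.
Total: 45 + 1 = 46.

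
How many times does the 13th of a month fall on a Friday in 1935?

The 13th falls on a Friday when the month's 13th has weekday Fri.
Jan 13 is Sun; Feb 13 is Wed; Mar 13 is Wed; Apr 13 is Sat; May 13 is Mon; Jun 13 is Thu; Jul 13 is Sat; Aug 13 is Tue; Sep 13 is Fri ✓; Oct 13 is Sun; Nov 13 is Wed; Dec 13 is Fri ✓.
Friday the 13ths: Sep, Dec.

2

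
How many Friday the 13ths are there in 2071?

The 13th falls on a Friday when the month's 13th has weekday Fri.
Jan 13 is Tue; Feb 13 is Fri ✓; Mar 13 is Fri ✓; Apr 13 is Mon; May 13 is Wed; Jun 13 is Sat; Jul 13 is Mon; Aug 13 is Thu; Sep 13 is Sun; Oct 13 is Tue; Nov 13 is Fri ✓; Dec 13 is Sun.
Friday the 13ths: Feb, Mar, Nov.

3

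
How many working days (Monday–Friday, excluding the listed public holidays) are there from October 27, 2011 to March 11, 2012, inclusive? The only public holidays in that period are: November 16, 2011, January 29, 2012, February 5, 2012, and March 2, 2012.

95 working days

October 27, 2011 is a Thursday.
That's 137 days from start to end, counting both.
137 = 7 × 19 + 4, so there are 19 full weeks plus 4 extra days.
Each full week contributes 5 weekdays (Mon–Fri): 19 × 5 = 95.
The 4 extra days are Thu, Fri, Sat, Sun — 2 of them qualify.
Total: 95 + 2 = 97.
Holidays: November 16, 2011 (Wed); January 29, 2012 (Sun); February 5, 2012 (Sun); March 2, 2012 (Fri).
2 of the 4 holidays fall on weekdays; the rest are weekends and were already excluded.
Business days: 97 − 2 = 95.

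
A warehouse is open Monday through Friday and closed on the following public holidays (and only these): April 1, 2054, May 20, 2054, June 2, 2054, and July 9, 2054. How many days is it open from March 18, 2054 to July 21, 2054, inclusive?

March 18, 2054 is a Wednesday.
The range spans 126 days (inclusive of both endpoints).
126 = 7 × 18, so the span is exactly 18 full weeks.
Each full week contributes 5 weekdays (Mon–Fri): 18 × 5 = 90.
Total: 90.
Holidays: April 1, 2054 (Wed); May 20, 2054 (Wed); June 2, 2054 (Tue); July 9, 2054 (Thu).
All 4 holidays fall on weekdays, so subtract 4.
Business days: 90 − 4 = 86.

86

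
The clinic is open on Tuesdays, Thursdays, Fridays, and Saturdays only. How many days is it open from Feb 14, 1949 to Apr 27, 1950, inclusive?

Feb 14, 1949 is a Monday.
The range spans 438 days (inclusive of both endpoints).
438 = 7 × 62 + 4, so there are 62 full weeks plus 4 extra days.
Each full week contributes 4 days from the set (Tue, Thu, Fri, Sat): 62 × 4 = 248.
The 4 extra days are Monday, Tuesday, Wednesday, Thursday — 2 of them qualify.
Total: 248 + 2 = 250.

250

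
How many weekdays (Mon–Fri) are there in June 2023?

22 weekdays

1 June 2023 is a Thursday.
The range spans 30 days (inclusive of both endpoints).
30 = 7 × 4 + 2, so there are 4 full weeks plus 2 extra days.
Each full week contributes 5 weekdays (Mon–Fri): 4 × 5 = 20.
The 2 extra days are Thursday, Friday — 2 of them qualify.
Total: 20 + 2 = 22.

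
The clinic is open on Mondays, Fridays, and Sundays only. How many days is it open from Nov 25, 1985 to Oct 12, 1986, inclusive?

138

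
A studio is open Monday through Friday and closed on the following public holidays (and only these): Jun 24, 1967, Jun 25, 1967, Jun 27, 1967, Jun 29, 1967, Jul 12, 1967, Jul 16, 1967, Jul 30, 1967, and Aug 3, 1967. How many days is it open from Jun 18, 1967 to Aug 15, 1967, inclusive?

38 business days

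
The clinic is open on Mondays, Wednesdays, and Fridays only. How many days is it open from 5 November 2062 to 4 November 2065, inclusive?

5 November 2062 is a Sunday.
That's 1096 days from start to end, counting both.
1096 = 7 × 156 + 4, so there are 156 full weeks plus 4 extra days.
Each full week contributes 3 days from the set (Mon, Wed, Fri): 156 × 3 = 468.
The 4 extra days are Sun, Mon, Tue, Wed — 2 of them qualify.
Total: 468 + 2 = 470.

470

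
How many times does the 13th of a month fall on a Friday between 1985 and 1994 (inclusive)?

17

Friday-the-13ths by year:
1985: Sep, Dec
1986: Jun
1987: Feb, Mar, Nov
1988: May
1989: Jan, Oct
1990: Apr, Jul
1991: Sep, Dec
1992: Mar, Nov
1993: Aug
1994: May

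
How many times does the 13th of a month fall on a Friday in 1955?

The 13th falls on a Friday when the month's 13th has weekday Fri.
Jan 13 is Thu; Feb 13 is Sun; Mar 13 is Sun; Apr 13 is Wed; May 13 is Fri ✓; Jun 13 is Mon; Jul 13 is Wed; Aug 13 is Sat; Sep 13 is Tue; Oct 13 is Thu; Nov 13 is Sun; Dec 13 is Tue.
Friday the 13ths: May.

1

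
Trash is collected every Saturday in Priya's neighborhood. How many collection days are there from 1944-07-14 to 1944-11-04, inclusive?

17

1944-07-14 is a Friday.
That's 114 days from start to end, counting both.
114 = 7 × 16 + 2, so there are 16 full weeks plus 2 extra days.
Each full week contributes one Saturday: 16 so far.
The 2 extra days are Friday, Saturday — 1 of them qualifies.
Total: 16 + 1 = 17.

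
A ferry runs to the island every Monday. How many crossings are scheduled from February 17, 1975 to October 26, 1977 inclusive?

141

February 17, 1975 is a Monday.
From February 17, 1975 to October 26, 1977 is 983 days inclusive.
983 = 7 × 140 + 3, so there are 140 full weeks plus 3 extra days.
Each full week contributes one Monday: 140 so far.
The 3 extra days are Mon, Tue, Wed — 1 of them qualifies.
Total: 140 + 1 = 141.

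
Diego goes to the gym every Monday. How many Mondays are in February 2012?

2012-02-01 is a Wednesday.
From 2012-02-01 to 2012-02-29 is 29 days inclusive.
29 = 7 × 4 + 1, so there are 4 full weeks plus 1 extra day.
Each full week contributes one Monday: 4 so far.
The 1 extra day is Wednesday — none qualify.
Total: 4 + 0 = 4.

4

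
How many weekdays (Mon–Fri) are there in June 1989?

1989-06-01 is a Thursday.
From 1989-06-01 to 1989-06-30 is 30 days inclusive.
30 = 7 × 4 + 2, so there are 4 full weeks plus 2 extra days.
Each full week contributes 5 weekdays (Mon–Fri): 4 × 5 = 20.
The 2 extra days are Thu, Fri — 2 of them qualify.
Total: 20 + 2 = 22.

22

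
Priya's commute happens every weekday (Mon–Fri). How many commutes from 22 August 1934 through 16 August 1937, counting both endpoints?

779

22 August 1934 is a Wednesday.
From 22 August 1934 to 16 August 1937 is 1091 days inclusive.
1091 = 7 × 155 + 6, so there are 155 full weeks plus 6 extra days.
Each full week contributes 5 weekdays (Mon–Fri): 155 × 5 = 775.
The 6 extra days are Wed, Thu, Fri, Sat, Sun, Mon — 4 of them qualify.
Total: 775 + 4 = 779.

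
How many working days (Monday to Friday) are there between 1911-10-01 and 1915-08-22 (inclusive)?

1911-10-01 is a Sunday.
From 1911-10-01 to 1915-08-22 is 1422 days inclusive.
1422 = 7 × 203 + 1, so there are 203 full weeks plus 1 extra day.
Each full week contributes 5 weekdays (Mon–Fri): 203 × 5 = 1015.
The 1 extra day is Sun — none qualify.
Total: 1015 + 0 = 1015.

1015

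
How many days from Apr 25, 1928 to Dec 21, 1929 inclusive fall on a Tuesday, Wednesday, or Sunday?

259

Apr 25, 1928 is a Wednesday.
From Apr 25, 1928 to Dec 21, 1929 is 606 days inclusive.
606 = 7 × 86 + 4, so there are 86 full weeks plus 4 extra days.
Each full week contributes 3 days from the set (Tue, Wed, Sun): 86 × 3 = 258.
The 4 extra days are Wed, Thu, Fri, Sat — 1 of them qualifies.
Total: 258 + 1 = 259.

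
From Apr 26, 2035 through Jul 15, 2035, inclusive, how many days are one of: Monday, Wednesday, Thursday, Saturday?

46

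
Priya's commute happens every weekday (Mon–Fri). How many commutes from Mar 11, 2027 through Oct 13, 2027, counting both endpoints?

Mar 11, 2027 is a Thursday.
That's 217 days from start to end, counting both.
217 = 7 × 31, so the span is exactly 31 full weeks.
Each full week contributes 5 weekdays (Mon–Fri): 31 × 5 = 155.
Total: 155.

155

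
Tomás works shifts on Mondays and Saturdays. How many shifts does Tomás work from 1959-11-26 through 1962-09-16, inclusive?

1959-11-26 is a Thursday.
That's 1026 days from start to end, counting both.
1026 = 7 × 146 + 4, so there are 146 full weeks plus 4 extra days.
Each full week contributes 2 days from the set (Mon, Sat): 146 × 2 = 292.
The 4 extra days are Thursday, Friday, Saturday, Sunday — 1 of them qualifies.
Total: 292 + 1 = 293.

293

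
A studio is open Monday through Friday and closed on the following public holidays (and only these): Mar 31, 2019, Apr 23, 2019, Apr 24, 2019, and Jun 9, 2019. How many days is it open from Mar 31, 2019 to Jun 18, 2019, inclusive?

55 working days

Mar 31, 2019 is a Sunday.
From Mar 31, 2019 to Jun 18, 2019 is 80 days inclusive.
80 = 7 × 11 + 3, so there are 11 full weeks plus 3 extra days.
Each full week contributes 5 weekdays (Mon–Fri): 11 × 5 = 55.
The 3 extra days are Sun, Mon, Tue — 2 of them qualify.
Total: 55 + 2 = 57.
Holidays: Mar 31, 2019 (Sun); Apr 23, 2019 (Tue); Apr 24, 2019 (Wed); Jun 9, 2019 (Sun).
2 of the 4 holidays fall on weekdays; the rest are weekends and were already excluded.
Business days: 57 − 2 = 55.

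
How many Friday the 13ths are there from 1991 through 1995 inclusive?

8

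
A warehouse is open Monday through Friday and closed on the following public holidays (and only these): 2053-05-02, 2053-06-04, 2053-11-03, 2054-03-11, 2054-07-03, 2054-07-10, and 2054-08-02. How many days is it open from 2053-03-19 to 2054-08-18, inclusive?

2053-03-19 is a Wednesday.
That's 518 days from start to end, counting both.
518 = 7 × 74, so the span is exactly 74 full weeks.
Each full week contributes 5 weekdays (Mon–Fri): 74 × 5 = 370.
Holidays: 2053-05-02 (Fri); 2053-06-04 (Wed); 2053-11-03 (Mon); 2054-03-11 (Wed); 2054-07-03 (Fri); 2054-07-10 (Fri); 2054-08-02 (Sun).
6 of the 7 holidays fall on weekdays; the rest are weekends and were already excluded.
Business days: 370 − 6 = 364.

364 business days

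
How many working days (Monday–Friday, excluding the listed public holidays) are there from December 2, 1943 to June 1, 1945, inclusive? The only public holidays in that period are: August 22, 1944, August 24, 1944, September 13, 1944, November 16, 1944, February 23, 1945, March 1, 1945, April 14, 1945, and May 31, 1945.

December 2, 1943 is a Thursday.
That's 548 days from start to end, counting both.
548 = 7 × 78 + 2, so there are 78 full weeks plus 2 extra days.
Each full week contributes 5 weekdays (Mon–Fri): 78 × 5 = 390.
The 2 extra days are Thu, Fri — 2 of them qualify.
Total: 390 + 2 = 392.
Holidays: August 22, 1944 (Tue); August 24, 1944 (Thu); September 13, 1944 (Wed); November 16, 1944 (Thu); February 23, 1945 (Fri); March 1, 1945 (Thu); April 14, 1945 (Sat); May 31, 1945 (Thu).
7 of the 8 holidays fall on weekdays; the rest are weekends and were already excluded.
Business days: 392 − 7 = 385.

385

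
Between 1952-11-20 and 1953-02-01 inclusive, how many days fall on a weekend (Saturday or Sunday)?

22

1952-11-20 is a Thursday.
That's 74 days from start to end, counting both.
74 = 7 × 10 + 4, so there are 10 full weeks plus 4 extra days.
Each full week contributes 2 weekend days (Sat, Sun): 10 × 2 = 20.
The 4 extra days are Thu, Fri, Sat, Sun — 2 of them qualify.
Total: 20 + 2 = 22.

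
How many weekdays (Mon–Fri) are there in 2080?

January 1, 2080 is a Monday.
From January 1, 2080 to December 31, 2080 is 366 days inclusive.
366 = 7 × 52 + 2, so there are 52 full weeks plus 2 extra days.
Each full week contributes 5 weekdays (Mon–Fri): 52 × 5 = 260.
The 2 extra days are Mon, Tue — 2 of them qualify.
Total: 260 + 2 = 262.

262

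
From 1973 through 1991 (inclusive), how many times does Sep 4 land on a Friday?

2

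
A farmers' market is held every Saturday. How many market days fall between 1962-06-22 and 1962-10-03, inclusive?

1962-06-22 is a Friday.
That's 104 days from start to end, counting both.
104 = 7 × 14 + 6, so there are 14 full weeks plus 6 extra days.
Each full week contributes one Saturday: 14 so far.
The 6 extra days are Fri, Sat, Sun, Mon, Tue, Wed — 1 of them qualifies.
Total: 14 + 1 = 15.

15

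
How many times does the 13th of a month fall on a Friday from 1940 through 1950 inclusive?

Friday-the-13ths by year:
1940: Sep, Dec
1941: Jun
1942: Feb, Mar, Nov
1943: Aug
1944: Oct
1945: Apr, Jul
1946: Sep, Dec
1947: Jun
1948: Feb, Aug
1949: May
1950: Jan, Oct

18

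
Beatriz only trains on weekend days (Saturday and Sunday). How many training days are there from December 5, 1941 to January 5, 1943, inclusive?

December 5, 1941 is a Friday.
That's 397 days from start to end, counting both.
397 = 7 × 56 + 5, so there are 56 full weeks plus 5 extra days.
Each full week contributes 2 weekend days (Sat, Sun): 56 × 2 = 112.
The 5 extra days are Fri, Sat, Sun, Mon, Tue — 2 of them qualify.
Total: 112 + 2 = 114.

114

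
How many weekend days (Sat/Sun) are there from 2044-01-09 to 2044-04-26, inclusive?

2044-01-09 is a Saturday.
From 2044-01-09 to 2044-04-26 is 109 days inclusive.
109 = 7 × 15 + 4, so there are 15 full weeks plus 4 extra days.
Each full week contributes 2 weekend days (Sat, Sun): 15 × 2 = 30.
The 4 extra days are Saturday, Sunday, Monday, Tuesday — 2 of them qualify.
Total: 30 + 2 = 32.

32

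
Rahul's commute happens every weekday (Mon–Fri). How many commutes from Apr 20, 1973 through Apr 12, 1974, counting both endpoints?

256

Apr 20, 1973 is a Friday.
From Apr 20, 1973 to Apr 12, 1974 is 358 days inclusive.
358 = 7 × 51 + 1, so there are 51 full weeks plus 1 extra day.
Each full week contributes 5 weekdays (Mon–Fri): 51 × 5 = 255.
The 1 extra day is Friday — 1 of them qualifies.
Total: 255 + 1 = 256.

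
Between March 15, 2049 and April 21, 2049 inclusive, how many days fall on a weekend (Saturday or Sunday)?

10

March 15, 2049 is a Monday.
That's 38 days from start to end, counting both.
38 = 7 × 5 + 3, so there are 5 full weeks plus 3 extra days.
Each full week contributes 2 weekend days (Sat, Sun): 5 × 2 = 10.
The 3 extra days are Monday, Tuesday, Wednesday — none qualify.
Total: 10 + 0 = 10.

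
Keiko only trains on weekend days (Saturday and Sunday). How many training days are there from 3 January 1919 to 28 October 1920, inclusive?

190

3 January 1919 is a Friday.
The range spans 665 days (inclusive of both endpoints).
665 = 7 × 95, so the span is exactly 95 full weeks.
Each full week contributes 2 weekend days (Sat, Sun): 95 × 2 = 190.
Total: 190.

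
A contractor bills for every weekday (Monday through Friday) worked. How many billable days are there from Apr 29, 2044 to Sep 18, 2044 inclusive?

Apr 29, 2044 is a Friday.
From Apr 29, 2044 to Sep 18, 2044 is 143 days inclusive.
143 = 7 × 20 + 3, so there are 20 full weeks plus 3 extra days.
Each full week contributes 5 weekdays (Mon–Fri): 20 × 5 = 100.
The 3 extra days are Fri, Sat, Sun — 1 of them qualifies.
Total: 100 + 1 = 101.

101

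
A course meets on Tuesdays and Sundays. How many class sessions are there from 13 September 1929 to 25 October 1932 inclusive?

326

13 September 1929 is a Friday.
The range spans 1139 days (inclusive of both endpoints).
1139 = 7 × 162 + 5, so there are 162 full weeks plus 5 extra days.
Each full week contributes 2 days from the set (Tue, Sun): 162 × 2 = 324.
The 5 extra days are Fri, Sat, Sun, Mon, Tue — 2 of them qualify.
Total: 324 + 2 = 326.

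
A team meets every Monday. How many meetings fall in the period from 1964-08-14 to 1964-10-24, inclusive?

1964-08-14 is a Friday.
That's 72 days from start to end, counting both.
72 = 7 × 10 + 2, so there are 10 full weeks plus 2 extra days.
Each full week contributes one Monday: 10 so far.
The 2 extra days are Friday, Saturday — none qualify.
Total: 10 + 0 = 10.

10 Mondays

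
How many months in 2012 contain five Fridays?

A month has five Fridays exactly when Friday falls within its first (length − 28) days.
Jan: 31 days, starts Sun → 5 of Sun, Mon, Tue
Feb: 29 days, starts Wed → 5 of Wed
Mar: 31 days, starts Thu → 5 of Thu, Fri, Sat ✓
Apr: 30 days, starts Sun → 5 of Sun, Mon
May: 31 days, starts Tue → 5 of Tue, Wed, Thu
Jun: 30 days, starts Fri → 5 of Fri, Sat ✓
Jul: 31 days, starts Sun → 5 of Sun, Mon, Tue
Aug: 31 days, starts Wed → 5 of Wed, Thu, Fri ✓
Sep: 30 days, starts Sat → 5 of Sat, Sun
Oct: 31 days, starts Mon → 5 of Mon, Tue, Wed
Nov: 30 days, starts Thu → 5 of Thu, Fri ✓
Dec: 31 days, starts Sat → 5 of Sat, Sun, Mon
Months with five Fridays: Mar, Jun, Aug, Nov.

4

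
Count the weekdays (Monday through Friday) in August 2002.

Aug 1, 2002 is a Thursday.
From Aug 1, 2002 to Aug 31, 2002 is 31 days inclusive.
31 = 7 × 4 + 3, so there are 4 full weeks plus 3 extra days.
Each full week contributes 5 weekdays (Mon–Fri): 4 × 5 = 20.
The 3 extra days are Thu, Fri, Sat — 2 of them qualify.
Total: 20 + 2 = 22.

22 weekdays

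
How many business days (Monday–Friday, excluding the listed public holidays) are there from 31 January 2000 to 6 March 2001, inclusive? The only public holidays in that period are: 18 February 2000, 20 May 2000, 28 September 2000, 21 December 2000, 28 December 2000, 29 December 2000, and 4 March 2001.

31 January 2000 is a Monday.
That's 401 days from start to end, counting both.
401 = 7 × 57 + 2, so there are 57 full weeks plus 2 extra days.
Each full week contributes 5 weekdays (Mon–Fri): 57 × 5 = 285.
The 2 extra days are Monday, Tuesday — 2 of them qualify.
Total: 285 + 2 = 287.
Holidays: 18 February 2000 (Fri); 20 May 2000 (Sat); 28 September 2000 (Thu); 21 December 2000 (Thu); 28 December 2000 (Thu); 29 December 2000 (Fri); 4 March 2001 (Sun).
5 of the 7 holidays fall on weekdays; the rest are weekends and were already excluded.
Business days: 287 − 5 = 282.

282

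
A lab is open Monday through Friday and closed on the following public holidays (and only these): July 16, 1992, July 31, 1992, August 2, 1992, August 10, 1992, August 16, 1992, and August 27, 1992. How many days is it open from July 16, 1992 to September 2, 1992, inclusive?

31

July 16, 1992 is a Thursday.
That's 49 days from start to end, counting both.
49 = 7 × 7, so the span is exactly 7 full weeks.
Each full week contributes 5 weekdays (Mon–Fri): 7 × 5 = 35.
Total: 35.
Holidays: July 16, 1992 (Thu); July 31, 1992 (Fri); August 2, 1992 (Sun); August 10, 1992 (Mon); August 16, 1992 (Sun); August 27, 1992 (Thu).
4 of the 6 holidays fall on weekdays; the rest are weekends and were already excluded.
Business days: 35 − 4 = 31.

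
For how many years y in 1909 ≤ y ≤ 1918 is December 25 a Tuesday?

Day of week of December 25 in each year:
1909: Sat, 1910: Sun, 1911: Mon, 1912: Wed, 1913: Thu, 1914: Fri, 1915: Sat, 1916: Mon, 1917: Tue ✓, 1918: Wed
Tuesdays: 1917.

1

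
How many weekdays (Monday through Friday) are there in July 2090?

Jul 1, 2090 is a Saturday.
The range spans 31 days (inclusive of both endpoints).
31 = 7 × 4 + 3, so there are 4 full weeks plus 3 extra days.
Each full week contributes 5 weekdays (Mon–Fri): 4 × 5 = 20.
The 3 extra days are Saturday, Sunday, Monday — 1 of them qualifies.
Total: 20 + 1 = 21.

21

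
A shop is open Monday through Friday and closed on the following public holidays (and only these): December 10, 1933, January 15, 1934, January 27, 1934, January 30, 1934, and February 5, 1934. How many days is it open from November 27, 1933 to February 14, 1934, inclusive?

55 business days

November 27, 1933 is a Monday.
From November 27, 1933 to February 14, 1934 is 80 days inclusive.
80 = 7 × 11 + 3, so there are 11 full weeks plus 3 extra days.
Each full week contributes 5 weekdays (Mon–Fri): 11 × 5 = 55.
The 3 extra days are Mon, Tue, Wed — 3 of them qualify.
Total: 55 + 3 = 58.
Holidays: December 10, 1933 (Sun); January 15, 1934 (Mon); January 27, 1934 (Sat); January 30, 1934 (Tue); February 5, 1934 (Mon).
3 of the 5 holidays fall on weekdays; the rest are weekends and were already excluded.
Business days: 58 − 3 = 55.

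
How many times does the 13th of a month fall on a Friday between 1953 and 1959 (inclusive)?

Friday-the-13ths by year:
1953: Feb, Mar, Nov
1954: Aug
1955: May
1956: Jan, Apr, Jul
1957: Sep, Dec
1958: Jun
1959: Feb, Mar, Nov

14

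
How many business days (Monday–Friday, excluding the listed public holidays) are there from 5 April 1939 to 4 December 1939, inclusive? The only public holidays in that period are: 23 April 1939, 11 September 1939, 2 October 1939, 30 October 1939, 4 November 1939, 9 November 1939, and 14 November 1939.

169 business days

5 April 1939 is a Wednesday.
That's 244 days from start to end, counting both.
244 = 7 × 34 + 6, so there are 34 full weeks plus 6 extra days.
Each full week contributes 5 weekdays (Mon–Fri): 34 × 5 = 170.
The 6 extra days are Wednesday, Thursday, Friday, Saturday, Sunday, Monday — 4 of them qualify.
Total: 170 + 4 = 174.
Holidays: 23 April 1939 (Sun); 11 September 1939 (Mon); 2 October 1939 (Mon); 30 October 1939 (Mon); 4 November 1939 (Sat); 9 November 1939 (Thu); 14 November 1939 (Tue).
5 of the 7 holidays fall on weekdays; the rest are weekends and were already excluded.
Business days: 174 − 5 = 169.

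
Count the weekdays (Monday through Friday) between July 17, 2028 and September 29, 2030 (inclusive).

July 17, 2028 is a Monday.
That's 805 days from start to end, counting both.
805 = 7 × 115, so the span is exactly 115 full weeks.
Each full week contributes 5 weekdays (Mon–Fri): 115 × 5 = 575.

575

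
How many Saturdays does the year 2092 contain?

Jan 1, 2092 is a Tuesday.
From Jan 1, 2092 to Dec 31, 2092 is 366 days inclusive.
366 = 7 × 52 + 2, so there are 52 full weeks plus 2 extra days.
Each full week contributes one Saturday: 52 so far.
The 2 extra days are Tuesday, Wednesday — none qualify.
Total: 52 + 0 = 52.

52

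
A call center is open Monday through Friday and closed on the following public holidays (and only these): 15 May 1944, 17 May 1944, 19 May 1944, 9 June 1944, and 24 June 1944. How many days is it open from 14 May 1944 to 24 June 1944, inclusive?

14 May 1944 is a Sunday.
The range spans 42 days (inclusive of both endpoints).
42 = 7 × 6, so the span is exactly 6 full weeks.
Each full week contributes 5 weekdays (Mon–Fri): 6 × 5 = 30.
Holidays: 15 May 1944 (Mon); 17 May 1944 (Wed); 19 May 1944 (Fri); 9 June 1944 (Fri); 24 June 1944 (Sat).
4 of the 5 holidays fall on weekdays; the rest are weekends and were already excluded.
Business days: 30 − 4 = 26.

26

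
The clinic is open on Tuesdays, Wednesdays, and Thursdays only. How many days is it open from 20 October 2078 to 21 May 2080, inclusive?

248

20 October 2078 is a Thursday.
The range spans 580 days (inclusive of both endpoints).
580 = 7 × 82 + 6, so there are 82 full weeks plus 6 extra days.
Each full week contributes 3 days from the set (Tue, Wed, Thu): 82 × 3 = 246.
The 6 extra days are Thursday, Friday, Saturday, Sunday, Monday, Tuesday — 2 of them qualify.
Total: 246 + 2 = 248.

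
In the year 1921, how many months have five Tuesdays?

A month has five Tuesdays exactly when Tuesday falls within its first (length − 28) days.
Jan: 31 days, starts Sat → 5 of Sat, Sun, Mon
Feb: 28 days, starts Tue → 5 of (none)
Mar: 31 days, starts Tue → 5 of Tue, Wed, Thu ✓
Apr: 30 days, starts Fri → 5 of Fri, Sat
May: 31 days, starts Sun → 5 of Sun, Mon, Tue ✓
Jun: 30 days, starts Wed → 5 of Wed, Thu
Jul: 31 days, starts Fri → 5 of Fri, Sat, Sun
Aug: 31 days, starts Mon → 5 of Mon, Tue, Wed ✓
Sep: 30 days, starts Thu → 5 of Thu, Fri
Oct: 31 days, starts Sat → 5 of Sat, Sun, Mon
Nov: 30 days, starts Tue → 5 of Tue, Wed ✓
Dec: 31 days, starts Thu → 5 of Thu, Fri, Sat
Months with five Tuesdays: Mar, May, Aug, Nov.

4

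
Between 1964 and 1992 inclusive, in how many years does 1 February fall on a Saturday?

Day of week of February 1 in each year:
1964: Sat ✓, 1965: Mon, 1966: Tue, 1967: Wed, 1968: Thu, 1969: Sat ✓, 1970: Sun, 1971: Mon, 1972: Tue, 1973: Thu, 1974: Fri, 1975: Sat ✓, 1976: Sun, 1977: Tue, 1978: Wed, 1979: Thu, 1980: Fri, 1981: Sun, 1982: Mon, 1983: Tue, 1984: Wed, 1985: Fri, 1986: Sat ✓, 1987: Sun, 1988: Mon, 1989: Wed, 1990: Thu, 1991: Fri, 1992: Sat ✓
Saturdays: 1964, 1969, 1975, 1986, 1992.

5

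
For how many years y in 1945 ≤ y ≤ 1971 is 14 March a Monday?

4

Day of week of March 14 in each year:
1945: Wed, 1946: Thu, 1947: Fri, 1948: Sun, 1949: Mon ✓, 1950: Tue, 1951: Wed, 1952: Fri, 1953: Sat, 1954: Sun, 1955: Mon ✓, 1956: Wed, 1957: Thu, 1958: Fri, 1959: Sat, 1960: Mon ✓, 1961: Tue, 1962: Wed, 1963: Thu, 1964: Sat, 1965: Sun, 1966: Mon ✓, 1967: Tue, 1968: Thu, 1969: Fri, 1970: Sat, 1971: Sun
Mondays: 1949, 1955, 1960, 1966.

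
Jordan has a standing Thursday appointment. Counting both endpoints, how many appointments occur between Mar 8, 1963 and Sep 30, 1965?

134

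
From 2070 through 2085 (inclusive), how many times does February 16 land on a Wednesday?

Day of week of February 16 in each year:
2070: Sun, 2071: Mon, 2072: Tue, 2073: Thu, 2074: Fri, 2075: Sat, 2076: Sun, 2077: Tue, 2078: Wed ✓, 2079: Thu, 2080: Fri, 2081: Sun, 2082: Mon, 2083: Tue, 2084: Wed ✓, 2085: Fri
Wednesdays: 2078, 2084.

2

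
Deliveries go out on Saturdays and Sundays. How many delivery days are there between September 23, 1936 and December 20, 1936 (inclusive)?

September 23, 1936 is a Wednesday.
The range spans 89 days (inclusive of both endpoints).
89 = 7 × 12 + 5, so there are 12 full weeks plus 5 extra days.
Each full week contributes 2 days from the set (Sat, Sun): 12 × 2 = 24.
The 5 extra days are Wed, Thu, Fri, Sat, Sun — 2 of them qualify.
Total: 24 + 2 = 26.

26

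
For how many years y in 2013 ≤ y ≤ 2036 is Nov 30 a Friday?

3

Day of week of November 30 in each year:
2013: Sat, 2014: Sun, 2015: Mon, 2016: Wed, 2017: Thu, 2018: Fri ✓, 2019: Sat, 2020: Mon, 2021: Tue, 2022: Wed, 2023: Thu, 2024: Sat, 2025: Sun, 2026: Mon, 2027: Tue, 2028: Thu, 2029: Fri ✓, 2030: Sat, 2031: Sun, 2032: Tue, 2033: Wed, 2034: Thu, 2035: Fri ✓, 2036: Sun
Fridays: 2018, 2029, 2035.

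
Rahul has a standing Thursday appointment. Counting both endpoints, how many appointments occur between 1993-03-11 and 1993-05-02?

8 Thursdays

1993-03-11 is a Thursday.
From 1993-03-11 to 1993-05-02 is 53 days inclusive.
53 = 7 × 7 + 4, so there are 7 full weeks plus 4 extra days.
Each full week contributes one Thursday: 7 so far.
The 4 extra days are Thu, Fri, Sat, Sun — 1 of them qualifies.
Total: 7 + 1 = 8.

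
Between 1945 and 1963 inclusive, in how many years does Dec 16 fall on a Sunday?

Day of week of December 16 in each year:
1945: Sun ✓, 1946: Mon, 1947: Tue, 1948: Thu, 1949: Fri, 1950: Sat, 1951: Sun ✓, 1952: Tue, 1953: Wed, 1954: Thu, 1955: Fri, 1956: Sun ✓, 1957: Mon, 1958: Tue, 1959: Wed, 1960: Fri, 1961: Sat, 1962: Sun ✓, 1963: Mon
Sundays: 1945, 1951, 1956, 1962.

4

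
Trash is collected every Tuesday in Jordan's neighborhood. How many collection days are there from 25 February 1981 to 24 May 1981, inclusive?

25 February 1981 is a Wednesday.
That's 89 days from start to end, counting both.
89 = 7 × 12 + 5, so there are 12 full weeks plus 5 extra days.
Each full week contributes one Tuesday: 12 so far.
The 5 extra days are Wednesday, Thursday, Friday, Saturday, Sunday — none qualify.
Total: 12 + 0 = 12.

12 Tuesdays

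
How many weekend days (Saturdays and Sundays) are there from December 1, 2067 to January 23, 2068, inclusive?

December 1, 2067 is a Thursday.
From December 1, 2067 to January 23, 2068 is 54 days inclusive.
54 = 7 × 7 + 5, so there are 7 full weeks plus 5 extra days.
Each full week contributes 2 weekend days (Sat, Sun): 7 × 2 = 14.
The 5 extra days are Thursday, Friday, Saturday, Sunday, Monday — 2 of them qualify.
Total: 14 + 2 = 16.

16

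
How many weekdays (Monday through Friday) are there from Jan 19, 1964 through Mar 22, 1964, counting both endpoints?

Jan 19, 1964 is a Sunday.
From Jan 19, 1964 to Mar 22, 1964 is 64 days inclusive.
64 = 7 × 9 + 1, so there are 9 full weeks plus 1 extra day.
Each full week contributes 5 weekdays (Mon–Fri): 9 × 5 = 45.
The 1 extra day is Sun — none qualify.
Total: 45 + 0 = 45.

45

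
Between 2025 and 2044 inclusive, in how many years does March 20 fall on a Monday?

2

Day of week of March 20 in each year:
2025: Thu, 2026: Fri, 2027: Sat, 2028: Mon ✓, 2029: Tue, 2030: Wed, 2031: Thu, 2032: Sat, 2033: Sun, 2034: Mon ✓, 2035: Tue, 2036: Thu, 2037: Fri, 2038: Sat, 2039: Sun, 2040: Tue, 2041: Wed, 2042: Thu, 2043: Fri, 2044: Sun
Mondays: 2028, 2034.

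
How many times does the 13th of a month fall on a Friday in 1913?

The 13th falls on a Friday when the month's 13th has weekday Fri.
Jan 13 is Mon; Feb 13 is Thu; Mar 13 is Thu; Apr 13 is Sun; May 13 is Tue; Jun 13 is Fri ✓; Jul 13 is Sun; Aug 13 is Wed; Sep 13 is Sat; Oct 13 is Mon; Nov 13 is Thu; Dec 13 is Sat.
Friday the 13ths: Jun.

1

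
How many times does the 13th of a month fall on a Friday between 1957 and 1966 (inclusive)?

17

Friday-the-13ths by year:
1957: Sep, Dec
1958: Jun
1959: Feb, Mar, Nov
1960: May
1961: Jan, Oct
1962: Apr, Jul
1963: Sep, Dec
1964: Mar, Nov
1965: Aug
1966: May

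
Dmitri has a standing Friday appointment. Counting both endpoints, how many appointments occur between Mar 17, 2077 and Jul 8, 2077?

Mar 17, 2077 is a Wednesday.
That's 114 days from start to end, counting both.
114 = 7 × 16 + 2, so there are 16 full weeks plus 2 extra days.
Each full week contributes one Friday: 16 so far.
The 2 extra days are Wed, Thu — none qualify.
Total: 16 + 0 = 16.

16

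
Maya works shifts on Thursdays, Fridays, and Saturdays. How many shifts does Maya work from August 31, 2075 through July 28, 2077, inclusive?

298

August 31, 2075 is a Saturday.
From August 31, 2075 to July 28, 2077 is 698 days inclusive.
698 = 7 × 99 + 5, so there are 99 full weeks plus 5 extra days.
Each full week contributes 3 days from the set (Thu, Fri, Sat): 99 × 3 = 297.
The 5 extra days are Sat, Sun, Mon, Tue, Wed — 1 of them qualifies.
Total: 297 + 1 = 298.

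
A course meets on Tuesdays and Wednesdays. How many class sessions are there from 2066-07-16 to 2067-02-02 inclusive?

2066-07-16 is a Friday.
That's 202 days from start to end, counting both.
202 = 7 × 28 + 6, so there are 28 full weeks plus 6 extra days.
Each full week contributes 2 days from the set (Tue, Wed): 28 × 2 = 56.
The 6 extra days are Friday, Saturday, Sunday, Monday, Tuesday, Wednesday — 2 of them qualify.
Total: 56 + 2 = 58.

58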